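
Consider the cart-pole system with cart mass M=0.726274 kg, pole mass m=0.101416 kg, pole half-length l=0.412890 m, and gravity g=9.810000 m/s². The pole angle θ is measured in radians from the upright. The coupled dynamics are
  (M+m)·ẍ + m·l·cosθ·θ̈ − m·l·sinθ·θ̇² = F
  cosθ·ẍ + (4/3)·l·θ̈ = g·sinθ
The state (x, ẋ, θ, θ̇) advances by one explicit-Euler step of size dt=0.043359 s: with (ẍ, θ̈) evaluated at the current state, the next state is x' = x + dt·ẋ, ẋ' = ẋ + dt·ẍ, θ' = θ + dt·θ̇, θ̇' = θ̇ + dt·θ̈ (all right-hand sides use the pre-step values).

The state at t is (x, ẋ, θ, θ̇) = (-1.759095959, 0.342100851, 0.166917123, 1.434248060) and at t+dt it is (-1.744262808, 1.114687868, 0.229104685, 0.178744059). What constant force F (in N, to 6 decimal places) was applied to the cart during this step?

ẍ = (ẋ'−ẋ)/dt = (1.114687868−0.342100851)/0.043359 = 17.818377
θ̈ = (θ̇'−θ̇)/dt = (0.178744059−1.434248060)/0.043359 = -28.956018
sinθ=0.166143, cosθ=0.986102
F = (M+m)·ẍ + m·l·cosθ·θ̈ − m·l·sinθ·θ̇² = 14.748093 + -1.195643 − 0.014311 = 13.538139

F = 13.538139 N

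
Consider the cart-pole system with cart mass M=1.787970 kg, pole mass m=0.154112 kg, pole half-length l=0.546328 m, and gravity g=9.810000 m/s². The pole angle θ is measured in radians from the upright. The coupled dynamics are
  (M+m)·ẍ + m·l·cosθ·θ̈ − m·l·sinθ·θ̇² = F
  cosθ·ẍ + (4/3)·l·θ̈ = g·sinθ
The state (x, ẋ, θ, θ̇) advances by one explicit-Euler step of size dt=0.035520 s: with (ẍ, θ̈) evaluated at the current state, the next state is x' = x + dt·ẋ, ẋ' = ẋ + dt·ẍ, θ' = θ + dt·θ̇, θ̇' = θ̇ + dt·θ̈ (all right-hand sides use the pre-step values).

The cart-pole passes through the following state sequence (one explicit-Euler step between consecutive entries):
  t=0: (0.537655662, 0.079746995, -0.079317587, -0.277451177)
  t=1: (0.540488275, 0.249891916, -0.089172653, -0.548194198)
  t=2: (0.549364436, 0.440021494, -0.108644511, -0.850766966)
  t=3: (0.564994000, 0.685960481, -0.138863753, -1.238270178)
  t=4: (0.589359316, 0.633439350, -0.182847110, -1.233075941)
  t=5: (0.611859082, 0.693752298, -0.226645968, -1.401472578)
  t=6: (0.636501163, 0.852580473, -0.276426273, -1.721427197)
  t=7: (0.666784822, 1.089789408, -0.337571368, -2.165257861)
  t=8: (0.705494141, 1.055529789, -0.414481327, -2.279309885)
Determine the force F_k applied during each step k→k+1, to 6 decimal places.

F_0 = 8.663567 N
F_1 = 9.683366 N
F_2 = 12.540390 N
F_3 = -2.841568 N
F_4 = 2.928423 N
F_5 = 7.982191 N
F_6 = 12.025559 N
F_7 = -1.997522 N

step 0→1:
  ẍ = (ẋ'−ẋ)/dt = (0.249891916−0.079746995)/0.035520 = 4.790116
  θ̈ = (θ̇'−θ̇)/dt = (-0.548194198−-0.277451177)/0.035520 = -7.622270
  sinθ=-0.079234, cosθ=0.996856
  F = (M+m)·ẍ + m·l·cosθ·θ̈ − m·l·sinθ·θ̇² = 9.302798 + -0.639745 − -0.000514 = 8.663567
step 1→2:
  ẍ = (ẋ'−ẋ)/dt = (0.440021494−0.249891916)/0.035520 = 5.352747
  θ̈ = (θ̇'−θ̇)/dt = (-0.850766966−-0.548194198)/0.035520 = -8.518377
  sinθ=-0.089055, cosθ=0.996027
  F = (M+m)·ẍ + m·l·cosθ·θ̈ − m·l·sinθ·θ̇² = 10.395474 + -0.714361 − -0.002253 = 9.683366
step 2→3:
  ẍ = (ẋ'−ẋ)/dt = (0.685960481−0.440021494)/0.035520 = 6.923958
  θ̈ = (θ̇'−θ̇)/dt = (-1.238270178−-0.850766966)/0.035520 = -10.909437
  sinθ=-0.108431, cosθ=0.994104
  F = (M+m)·ẍ + m·l·cosθ·θ̈ − m·l·sinθ·θ̇² = 13.446894 + -0.913112 − -0.006608 = 12.540390
step 3→4:
  ẍ = (ẋ'−ẋ)/dt = (0.633439350−0.685960481)/0.035520 = -1.478635
  θ̈ = (θ̇'−θ̇)/dt = (-1.233075941−-1.238270178)/0.035520 = 0.146234
  sinθ=-0.138418, cosθ=0.990374
  F = (M+m)·ẍ + m·l·cosθ·θ̈ − m·l·sinθ·θ̇² = -2.871631 + 0.012194 − -0.017870 = -2.841568
step 4→5:
  ẍ = (ẋ'−ẋ)/dt = (0.693752298−0.633439350)/0.035520 = 1.698000
  θ̈ = (θ̇'−θ̇)/dt = (-1.401472578−-1.233075941)/0.035520 = -4.740896
  sinθ=-0.181830, cosθ=0.983330
  F = (M+m)·ẍ + m·l·cosθ·θ̈ − m·l·sinθ·θ̇² = 3.297655 + -0.392509 − -0.023277 = 2.928423
step 5→6:
  ẍ = (ẋ'−ẋ)/dt = (0.852580473−0.693752298)/0.035520 = 4.471514
  θ̈ = (θ̇'−θ̇)/dt = (-1.721427197−-1.401472578)/0.035520 = -9.007731
  sinθ=-0.224711, cosθ=0.974426
  F = (M+m)·ẍ + m·l·cosθ·θ̈ − m·l·sinθ·θ̇² = 8.684047 + -0.739016 − -0.037161 = 7.982191
step 6→7:
  ẍ = (ẋ'−ẋ)/dt = (1.089789408−0.852580473)/0.035520 = 6.678179
  θ̈ = (θ̇'−θ̇)/dt = (-2.165257861−-1.721427197)/0.035520 = -12.495233
  sinθ=-0.272919, cosθ=0.962037
  F = (M+m)·ẍ + m·l·cosθ·θ̈ − m·l·sinθ·θ̇² = 12.969572 + -1.012106 − -0.068093 = 12.025559
step 7→8:
  ẍ = (ẋ'−ẋ)/dt = (1.055529789−1.089789408)/0.035520 = -0.964516
  θ̈ = (θ̇'−θ̇)/dt = (-2.279309885−-2.165257861)/0.035520 = -3.210924
  sinθ=-0.331197, cosθ=0.943562
  F = (M+m)·ẍ + m·l·cosθ·θ̈ − m·l·sinθ·θ̇² = -1.873170 + -0.255088 − -0.130736 = -1.997522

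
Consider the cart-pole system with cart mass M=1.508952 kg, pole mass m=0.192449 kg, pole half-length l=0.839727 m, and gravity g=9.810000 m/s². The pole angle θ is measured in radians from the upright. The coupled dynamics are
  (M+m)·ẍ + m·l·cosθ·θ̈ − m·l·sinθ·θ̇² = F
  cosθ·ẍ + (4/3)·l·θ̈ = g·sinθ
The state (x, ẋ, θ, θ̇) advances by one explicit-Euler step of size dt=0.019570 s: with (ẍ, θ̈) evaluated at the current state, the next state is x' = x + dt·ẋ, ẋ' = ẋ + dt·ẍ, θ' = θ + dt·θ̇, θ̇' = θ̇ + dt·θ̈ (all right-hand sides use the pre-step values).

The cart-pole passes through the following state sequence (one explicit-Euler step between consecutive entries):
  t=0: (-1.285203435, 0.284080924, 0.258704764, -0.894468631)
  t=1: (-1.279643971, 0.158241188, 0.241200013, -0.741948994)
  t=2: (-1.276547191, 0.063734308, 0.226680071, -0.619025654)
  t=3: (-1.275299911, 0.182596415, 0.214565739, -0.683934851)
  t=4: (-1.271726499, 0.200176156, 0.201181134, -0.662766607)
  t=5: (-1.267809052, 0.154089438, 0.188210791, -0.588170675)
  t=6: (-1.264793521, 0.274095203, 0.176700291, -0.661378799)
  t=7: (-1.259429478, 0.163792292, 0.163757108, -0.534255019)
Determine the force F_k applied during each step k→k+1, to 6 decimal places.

F_0 = -9.755929 N
F_1 = -7.251918 N
F_2 = 9.797571 N
F_3 = 1.683068 N
F_4 = -3.417357 N
F_5 = 9.828890 N
F_6 = -8.568664 N

step 0→1:
  ẍ = (ẋ'−ẋ)/dt = (0.158241188−0.284080924)/0.019570 = -6.430237
  θ̈ = (θ̇'−θ̇)/dt = (-0.741948994−-0.894468631)/0.019570 = 7.793543
  sinθ=0.255829, cosθ=0.966722
  F = (M+m)·ẍ + m·l·cosθ·θ̈ − m·l·sinθ·θ̇² = -10.940411 + 1.217560 − 0.033078 = -9.755929
step 1→2:
  ẍ = (ẋ'−ẋ)/dt = (0.063734308−0.158241188)/0.019570 = -4.829171
  θ̈ = (θ̇'−θ̇)/dt = (-0.619025654−-0.741948994)/0.019570 = 6.281213
  sinθ=0.238868, cosθ=0.971052
  F = (M+m)·ẍ + m·l·cosθ·θ̈ − m·l·sinθ·θ̇² = -8.216357 + 0.985689 − 0.021250 = -7.251918
step 2→3:
  ẍ = (ẋ'−ẋ)/dt = (0.182596415−0.063734308)/0.019570 = 6.073690
  θ̈ = (θ̇'−θ̇)/dt = (-0.683934851−-0.619025654)/0.019570 = -3.316770
  sinθ=0.224744, cosθ=0.974418
  F = (M+m)·ẍ + m·l·cosθ·θ̈ − m·l·sinθ·θ̇² = 10.333782 + -0.522293 − 0.013917 = 9.797571
step 3→4:
  ẍ = (ẋ'−ẋ)/dt = (0.200176156−0.182596415)/0.019570 = 0.898301
  θ̈ = (θ̇'−θ̇)/dt = (-0.662766607−-0.683934851)/0.019570 = 1.081668
  sinθ=0.212923, cosθ=0.977069
  F = (M+m)·ẍ + m·l·cosθ·θ̈ − m·l·sinθ·θ̇² = 1.528369 + 0.170794 − 0.016096 = 1.683068
step 4→5:
  ẍ = (ẋ'−ẋ)/dt = (0.154089438−0.200176156)/0.019570 = -2.354968
  θ̈ = (θ̇'−θ̇)/dt = (-0.588170675−-0.662766607)/0.019570 = 3.811749
  sinθ=0.199827, cosθ=0.979831
  F = (M+m)·ẍ + m·l·cosθ·θ̈ − m·l·sinθ·θ̇² = -4.006744 + 0.603572 − 0.014185 = -3.417357
step 5→6:
  ẍ = (ẋ'−ẋ)/dt = (0.274095203−0.154089438)/0.019570 = 6.132129
  θ̈ = (θ̇'−θ̇)/dt = (-0.661378799−-0.588170675)/0.019570 = -3.740834
  sinθ=0.187102, cosθ=0.982341
  F = (M+m)·ẍ + m·l·cosθ·θ̈ − m·l·sinθ·θ̇² = 10.433210 + -0.593860 − 0.010460 = 9.828890
step 6→7:
  ẍ = (ẋ'−ẋ)/dt = (0.163792292−0.274095203)/0.019570 = -5.636327
  θ̈ = (θ̇'−θ̇)/dt = (-0.534255019−-0.661378799)/0.019570 = 6.495850
  sinθ=0.175782, cosθ=0.984429
  F = (M+m)·ẍ + m·l·cosθ·θ̈ − m·l·sinθ·θ̇² = -9.589652 + 1.033414 − 0.012426 = -8.568664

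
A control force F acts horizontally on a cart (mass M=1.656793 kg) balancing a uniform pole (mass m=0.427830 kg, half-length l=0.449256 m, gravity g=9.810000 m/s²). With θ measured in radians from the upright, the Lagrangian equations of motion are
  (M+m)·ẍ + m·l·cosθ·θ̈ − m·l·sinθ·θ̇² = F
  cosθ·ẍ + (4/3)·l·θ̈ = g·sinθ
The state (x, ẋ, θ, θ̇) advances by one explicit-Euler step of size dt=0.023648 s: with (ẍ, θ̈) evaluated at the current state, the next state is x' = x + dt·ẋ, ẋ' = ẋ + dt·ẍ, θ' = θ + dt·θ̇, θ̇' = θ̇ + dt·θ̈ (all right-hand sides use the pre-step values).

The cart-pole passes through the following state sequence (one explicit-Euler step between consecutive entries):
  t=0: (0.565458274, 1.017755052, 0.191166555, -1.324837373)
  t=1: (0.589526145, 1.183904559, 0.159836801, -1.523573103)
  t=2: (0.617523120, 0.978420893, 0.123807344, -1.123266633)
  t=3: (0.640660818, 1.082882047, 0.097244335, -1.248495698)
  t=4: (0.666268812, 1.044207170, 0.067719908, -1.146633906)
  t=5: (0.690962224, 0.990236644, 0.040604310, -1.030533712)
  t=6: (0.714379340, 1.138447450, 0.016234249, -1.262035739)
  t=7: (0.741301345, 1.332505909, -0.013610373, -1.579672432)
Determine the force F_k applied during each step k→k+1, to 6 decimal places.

F_0 = 12.996493 N
F_1 = -14.972724 N
F_2 = 8.168491 N
F_3 = -2.614367 N
F_4 = -3.833249 N
F_5 = 11.176780 N
F_6 = 14.520375 N

step 0→1:
  ẍ = (ẋ'−ẋ)/dt = (1.183904559−1.017755052)/0.023648 = 7.025943
  θ̈ = (θ̇'−θ̇)/dt = (-1.523573103−-1.324837373)/0.023648 = -8.403913
  sinθ=0.190004, cosθ=0.981783
  F = (M+m)·ẍ + m·l·cosθ·θ̈ − m·l·sinθ·θ̇² = 14.646443 + -1.585851 − 0.064099 = 12.996493
step 1→2:
  ẍ = (ẋ'−ẋ)/dt = (0.978420893−1.183904559)/0.023648 = -8.689262
  θ̈ = (θ̇'−θ̇)/dt = (-1.123266633−-1.523573103)/0.023648 = 16.927709
  sinθ=0.159157, cosθ=0.987253
  F = (M+m)·ẍ + m·l·cosθ·θ̈ − m·l·sinθ·θ̇² = -18.113835 + 3.212121 − 0.071010 = -14.972724
step 2→3:
  ẍ = (ẋ'−ẋ)/dt = (1.082882047−0.978420893)/0.023648 = 4.417336
  θ̈ = (θ̇'−θ̇)/dt = (-1.248495698−-1.123266633)/0.023648 = -5.295546
  sinθ=0.123491, cosθ=0.992346
  F = (M+m)·ẍ + m·l·cosθ·θ̈ − m·l·sinθ·θ̇² = 9.208480 + -1.010041 − 0.029948 = 8.168491
step 3→4:
  ẍ = (ẋ'−ẋ)/dt = (1.044207170−1.082882047)/0.023648 = -1.635440
  θ̈ = (θ̇'−θ̇)/dt = (-1.146633906−-1.248495698)/0.023648 = 4.307417
  sinθ=0.097091, cosθ=0.995275
  F = (M+m)·ẍ + m·l·cosθ·θ̈ − m·l·sinθ·θ̇² = -3.409275 + 0.823996 − 0.029088 = -2.614367
step 4→5:
  ẍ = (ẋ'−ẋ)/dt = (0.990236644−1.044207170)/0.023648 = -2.282245
  θ̈ = (θ̇'−θ̇)/dt = (-1.030533712−-1.146633906)/0.023648 = 4.909514
  sinθ=0.067668, cosθ=0.997708
  F = (M+m)·ẍ + m·l·cosθ·θ̈ − m·l·sinθ·θ̇² = -4.757620 + 0.941471 − 0.017100 = -3.833249
step 5→6:
  ẍ = (ẋ'−ẋ)/dt = (1.138447450−0.990236644)/0.023648 = 6.267372
  θ̈ = (θ̇'−θ̇)/dt = (-1.262035739−-1.030533712)/0.023648 = -9.789497
  sinθ=0.040593, cosθ=0.999176
  F = (M+m)·ẍ + m·l·cosθ·θ̈ − m·l·sinθ·θ̇² = 13.065107 + -1.880041 − 0.008286 = 11.176780
step 6→7:
  ẍ = (ẋ'−ẋ)/dt = (1.332505909−1.138447450)/0.023648 = 8.206126
  θ̈ = (θ̇'−θ̇)/dt = (-1.579672432−-1.262035739)/0.023648 = -13.431863
  sinθ=0.016234, cosθ=0.999868
  F = (M+m)·ẍ + m·l·cosθ·θ̈ − m·l·sinθ·θ̇² = 17.106678 + -2.581334 − 0.004970 = 14.520375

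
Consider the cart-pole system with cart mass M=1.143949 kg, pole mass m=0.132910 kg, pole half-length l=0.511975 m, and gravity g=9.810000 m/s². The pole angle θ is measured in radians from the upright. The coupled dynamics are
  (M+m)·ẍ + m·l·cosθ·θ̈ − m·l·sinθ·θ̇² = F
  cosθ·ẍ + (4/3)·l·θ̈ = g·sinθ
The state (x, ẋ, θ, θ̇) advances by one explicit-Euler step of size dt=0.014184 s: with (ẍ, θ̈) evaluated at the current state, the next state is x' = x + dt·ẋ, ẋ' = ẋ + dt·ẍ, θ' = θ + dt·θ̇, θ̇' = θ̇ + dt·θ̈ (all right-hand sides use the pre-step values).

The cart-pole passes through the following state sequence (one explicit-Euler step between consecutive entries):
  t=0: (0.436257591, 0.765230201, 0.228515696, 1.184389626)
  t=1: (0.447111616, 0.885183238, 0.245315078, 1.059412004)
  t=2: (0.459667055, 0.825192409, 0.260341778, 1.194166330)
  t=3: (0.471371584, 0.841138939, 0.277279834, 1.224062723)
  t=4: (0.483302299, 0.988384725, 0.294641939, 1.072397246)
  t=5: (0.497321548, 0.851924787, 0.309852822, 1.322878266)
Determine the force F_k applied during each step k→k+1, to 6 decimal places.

F_0 = 10.192695 N
F_1 = -4.791869 N
F_2 = 1.549138 N
F_3 = 12.527504 N
F_4 = -11.157118 N

step 0→1:
  ẍ = (ẋ'−ẋ)/dt = (0.885183238−0.765230201)/0.014184 = 8.456926
  θ̈ = (θ̇'−θ̇)/dt = (1.059412004−1.184389626)/0.014184 = -8.811169
  sinθ=0.226532, cosθ=0.974004
  F = (M+m)·ẍ + m·l·cosθ·θ̈ − m·l·sinθ·θ̇² = 10.798302 + -0.583983 − 0.021623 = 10.192695
step 1→2:
  ẍ = (ẋ'−ẋ)/dt = (0.825192409−0.885183238)/0.014184 = -4.229472
  θ̈ = (θ̇'−θ̇)/dt = (1.194166330−1.059412004)/0.014184 = 9.500446
  sinθ=0.242862, cosθ=0.970061
  F = (M+m)·ẍ + m·l·cosθ·θ̈ − m·l·sinθ·θ̇² = -5.400439 + 0.627118 − 0.018548 = -4.791869
step 2→3:
  ẍ = (ẋ'−ẋ)/dt = (0.841138939−0.825192409)/0.014184 = 1.124262
  θ̈ = (θ̇'−θ̇)/dt = (1.224062723−1.194166330)/0.014184 = 2.107755
  sinθ=0.257411, cosθ=0.966302
  F = (M+m)·ẍ + m·l·cosθ·θ̈ − m·l·sinθ·θ̇² = 1.435524 + 0.138592 − 0.024978 = 1.549138
step 3→4:
  ẍ = (ẋ'−ẋ)/dt = (0.988384725−0.841138939)/0.014184 = 10.381119
  θ̈ = (θ̇'−θ̇)/dt = (1.072397246−1.224062723)/0.014184 = -10.692716
  sinθ=0.273740, cosθ=0.961804
  F = (M+m)·ẍ + m·l·cosθ·θ̈ − m·l·sinθ·θ̇² = 13.255225 + -0.699811 − 0.027910 = 12.527504
step 4→5:
  ẍ = (ẋ'−ẋ)/dt = (0.851924787−0.988384725)/0.014184 = -9.620695
  θ̈ = (θ̇'−θ̇)/dt = (1.322878266−1.072397246)/0.014184 = 17.659406
  sinθ=0.290397, cosθ=0.956906
  F = (M+m)·ẍ + m·l·cosθ·θ̈ − m·l·sinθ·θ̇² = -12.284271 + 1.149878 − 0.022725 = -11.157118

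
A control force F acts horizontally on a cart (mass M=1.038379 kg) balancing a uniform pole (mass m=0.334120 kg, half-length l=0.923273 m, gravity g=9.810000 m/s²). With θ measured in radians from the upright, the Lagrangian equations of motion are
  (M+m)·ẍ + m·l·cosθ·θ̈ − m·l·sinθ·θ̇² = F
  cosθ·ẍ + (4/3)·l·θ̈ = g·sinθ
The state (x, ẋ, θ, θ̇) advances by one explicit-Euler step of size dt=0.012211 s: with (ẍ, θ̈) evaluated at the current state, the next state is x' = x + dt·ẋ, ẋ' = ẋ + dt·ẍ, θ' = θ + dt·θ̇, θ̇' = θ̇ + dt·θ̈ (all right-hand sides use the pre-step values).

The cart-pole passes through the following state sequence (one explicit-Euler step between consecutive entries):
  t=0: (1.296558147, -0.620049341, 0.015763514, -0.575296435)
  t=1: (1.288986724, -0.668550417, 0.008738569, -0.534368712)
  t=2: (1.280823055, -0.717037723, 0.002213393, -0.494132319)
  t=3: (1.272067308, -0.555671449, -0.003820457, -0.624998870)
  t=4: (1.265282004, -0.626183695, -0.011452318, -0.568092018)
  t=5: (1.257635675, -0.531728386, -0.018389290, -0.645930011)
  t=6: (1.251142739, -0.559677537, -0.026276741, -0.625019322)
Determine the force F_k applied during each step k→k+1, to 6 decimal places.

F_0 = -4.419241 N
F_1 = -4.434229 N
F_2 = 14.831126 N
F_3 = -6.487400 N
F_4 = 8.651506 N
F_5 = -2.610905 N

step 0→1:
  ẍ = (ẋ'−ẋ)/dt = (-0.668550417−-0.620049341)/0.012211 = -3.971917
  θ̈ = (θ̇'−θ̇)/dt = (-0.534368712−-0.575296435)/0.012211 = 3.351709
  sinθ=0.015763, cosθ=0.999876
  F = (M+m)·ẍ + m·l·cosθ·θ̈ − m·l·sinθ·θ̇² = -5.451452 + 1.033820 − 0.001609 = -4.419241
step 1→2:
  ẍ = (ẋ'−ẋ)/dt = (-0.717037723−-0.668550417)/0.012211 = -3.970789
  θ̈ = (θ̇'−θ̇)/dt = (-0.494132319−-0.534368712)/0.012211 = 3.295094
  sinθ=0.008738, cosθ=0.999962
  F = (M+m)·ẍ + m·l·cosθ·θ̈ − m·l·sinθ·θ̇² = -5.449904 + 1.016445 − 0.000770 = -4.434229
step 2→3:
  ẍ = (ẋ'−ẋ)/dt = (-0.555671449−-0.717037723)/0.012211 = 13.214829
  θ̈ = (θ̇'−θ̇)/dt = (-0.624998870−-0.494132319)/0.012211 = -10.717103
  sinθ=0.002213, cosθ=0.999998
  F = (M+m)·ẍ + m·l·cosθ·θ̈ − m·l·sinθ·θ̇² = 18.137339 + -3.306047 − 0.000167 = 14.831126
step 3→4:
  ẍ = (ẋ'−ẋ)/dt = (-0.626183695−-0.555671449)/0.012211 = -5.774486
  θ̈ = (θ̇'−θ̇)/dt = (-0.568092018−-0.624998870)/0.012211 = 4.660294
  sinθ=-0.003820, cosθ=0.999993
  F = (M+m)·ẍ + m·l·cosθ·θ̈ − m·l·sinθ·θ̇² = -7.925476 + 1.437616 − -0.000460 = -6.487400
step 4→5:
  ẍ = (ẋ'−ẋ)/dt = (-0.531728386−-0.626183695)/0.012211 = 7.735264
  θ̈ = (θ̇'−θ̇)/dt = (-0.645930011−-0.568092018)/0.012211 = -6.374416
  sinθ=-0.011452, cosθ=0.999934
  F = (M+m)·ẍ + m·l·cosθ·θ̈ − m·l·sinθ·θ̇² = 10.616642 + -1.966276 − -0.001140 = 8.651506
step 5→6:
  ẍ = (ẋ'−ẋ)/dt = (-0.559677537−-0.531728386)/0.012211 = -2.288850
  θ̈ = (θ̇'−θ̇)/dt = (-0.625019322−-0.645930011)/0.012211 = 1.712447
  sinθ=-0.018388, cosθ=0.999831
  F = (M+m)·ẍ + m·l·cosθ·θ̈ − m·l·sinθ·θ̇² = -3.141445 + 0.528173 − -0.002367 = -2.610905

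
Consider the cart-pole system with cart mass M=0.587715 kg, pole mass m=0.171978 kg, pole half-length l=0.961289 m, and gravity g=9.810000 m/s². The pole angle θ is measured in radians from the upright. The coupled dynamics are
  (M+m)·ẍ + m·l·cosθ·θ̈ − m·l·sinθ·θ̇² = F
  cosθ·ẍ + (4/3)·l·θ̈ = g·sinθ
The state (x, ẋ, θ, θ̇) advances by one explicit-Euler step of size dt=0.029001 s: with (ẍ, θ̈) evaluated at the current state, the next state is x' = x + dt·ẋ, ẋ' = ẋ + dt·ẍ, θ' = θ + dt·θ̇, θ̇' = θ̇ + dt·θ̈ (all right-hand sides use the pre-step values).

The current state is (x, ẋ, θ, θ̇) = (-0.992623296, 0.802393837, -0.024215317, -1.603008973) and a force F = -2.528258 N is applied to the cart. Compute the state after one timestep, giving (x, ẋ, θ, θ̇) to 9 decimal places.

sinθ=-0.024212951, cosθ=0.999706824
temp = (F + m·l·θ̇²·sinθ)/(M+m) = (-2.528258 + -0.010285999)/0.759693 = -3.341539279
θ̈ = (g·sinθ − cosθ·temp)/(l·(4/3 − m·cos²θ/(M+m))) = 2.915748299
ẍ = temp − m·l·θ̈·cosθ/(M+m) = -3.975863696
Euler: x'=-0.992623296+0.029001·0.802393837=-0.969353072, ẋ'=0.802393837+0.029001·-3.975863696=0.687089814
       θ'=-0.024215317+0.029001·-1.603008973=-0.070704180, θ̇'=-1.603008973+0.029001·2.915748299=-1.518449357

(-0.969353072, 0.687089814, -0.070704180, -1.518449357)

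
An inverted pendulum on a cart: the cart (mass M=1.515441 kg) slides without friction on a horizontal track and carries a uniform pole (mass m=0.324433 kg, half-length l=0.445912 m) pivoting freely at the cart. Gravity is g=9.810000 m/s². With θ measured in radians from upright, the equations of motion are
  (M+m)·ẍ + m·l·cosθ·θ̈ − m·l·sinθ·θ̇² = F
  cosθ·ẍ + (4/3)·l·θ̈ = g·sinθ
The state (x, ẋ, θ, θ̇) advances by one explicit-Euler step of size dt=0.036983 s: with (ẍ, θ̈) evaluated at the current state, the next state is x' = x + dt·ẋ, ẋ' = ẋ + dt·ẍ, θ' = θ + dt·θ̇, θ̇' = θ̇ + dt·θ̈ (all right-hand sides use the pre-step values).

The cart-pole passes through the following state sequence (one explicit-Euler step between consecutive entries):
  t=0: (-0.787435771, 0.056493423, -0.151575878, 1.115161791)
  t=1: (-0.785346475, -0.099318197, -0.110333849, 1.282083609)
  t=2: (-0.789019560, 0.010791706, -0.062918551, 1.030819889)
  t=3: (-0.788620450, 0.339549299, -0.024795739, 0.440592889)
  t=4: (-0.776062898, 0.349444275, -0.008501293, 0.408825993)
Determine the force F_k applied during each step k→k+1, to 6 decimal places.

step 0→1:
  ẍ = (ẋ'−ẋ)/dt = (-0.099318197−0.056493423)/0.036983 = -4.213061
  θ̈ = (θ̇'−θ̇)/dt = (1.282083609−1.115161791)/0.036983 = 4.513474
  sinθ=-0.150996, cosθ=0.988534
  F = (M+m)·ẍ + m·l·cosθ·θ̈ − m·l·sinθ·θ̇² = -7.751501 + 0.645471 − -0.027165 = -7.078864
step 1→2:
  ẍ = (ẋ'−ẋ)/dt = (0.010791706−-0.099318197)/0.036983 = 2.977311
  θ̈ = (θ̇'−θ̇)/dt = (1.030819889−1.282083609)/0.036983 = -6.794033
  sinθ=-0.110110, cosθ=0.993919
  F = (M+m)·ẍ + m·l·cosθ·θ̈ − m·l·sinθ·θ̇² = 5.477878 + -0.976906 − -0.026184 = 4.527155
step 2→3:
  ẍ = (ẋ'−ẋ)/dt = (0.339549299−0.010791706)/0.036983 = 8.889425
  θ̈ = (θ̇'−θ̇)/dt = (0.440592889−1.030819889)/0.036983 = -15.959414
  sinθ=-0.062877, cosθ=0.998021
  F = (M+m)·ẍ + m·l·cosθ·θ̈ − m·l·sinθ·θ̇² = 16.355421 + -2.304257 − -0.009666 = 14.060830
step 3→4:
  ẍ = (ẋ'−ẋ)/dt = (0.349444275−0.339549299)/0.036983 = 0.267555
  θ̈ = (θ̇'−θ̇)/dt = (0.408825993−0.440592889)/0.036983 = -0.858959
  sinθ=-0.024793, cosθ=0.999693
  F = (M+m)·ẍ + m·l·cosθ·θ̈ − m·l·sinθ·θ̇² = 0.492267 + -0.124226 − -0.000696 = 0.368737

F_0 = -7.078864 N
F_1 = 4.527155 N
F_2 = 14.060830 N
F_3 = 0.368737 N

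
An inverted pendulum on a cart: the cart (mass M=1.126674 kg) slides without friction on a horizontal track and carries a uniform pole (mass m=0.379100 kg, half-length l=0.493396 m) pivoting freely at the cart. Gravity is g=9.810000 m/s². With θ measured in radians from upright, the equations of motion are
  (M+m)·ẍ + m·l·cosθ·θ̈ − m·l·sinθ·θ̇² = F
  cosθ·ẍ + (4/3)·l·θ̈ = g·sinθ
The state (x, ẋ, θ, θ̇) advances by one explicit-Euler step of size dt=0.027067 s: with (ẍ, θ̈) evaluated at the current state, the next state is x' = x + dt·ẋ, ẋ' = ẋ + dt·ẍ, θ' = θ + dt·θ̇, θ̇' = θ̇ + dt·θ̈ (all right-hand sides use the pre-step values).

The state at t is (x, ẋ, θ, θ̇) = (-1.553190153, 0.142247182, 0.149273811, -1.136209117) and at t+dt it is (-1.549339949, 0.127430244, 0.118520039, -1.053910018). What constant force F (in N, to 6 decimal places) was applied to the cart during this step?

ẍ = (ẋ'−ẋ)/dt = (0.127430244−0.142247182)/0.027067 = -0.547417
θ̈ = (θ̇'−θ̇)/dt = (-1.053910018−-1.136209117)/0.027067 = 3.040570
sinθ=0.148720, cosθ=0.988879
F = (M+m)·ẍ + m·l·cosθ·θ̈ − m·l·sinθ·θ̇² = -0.824286 + 0.562403 − 0.035912 = -0.297795

F = -0.297795 N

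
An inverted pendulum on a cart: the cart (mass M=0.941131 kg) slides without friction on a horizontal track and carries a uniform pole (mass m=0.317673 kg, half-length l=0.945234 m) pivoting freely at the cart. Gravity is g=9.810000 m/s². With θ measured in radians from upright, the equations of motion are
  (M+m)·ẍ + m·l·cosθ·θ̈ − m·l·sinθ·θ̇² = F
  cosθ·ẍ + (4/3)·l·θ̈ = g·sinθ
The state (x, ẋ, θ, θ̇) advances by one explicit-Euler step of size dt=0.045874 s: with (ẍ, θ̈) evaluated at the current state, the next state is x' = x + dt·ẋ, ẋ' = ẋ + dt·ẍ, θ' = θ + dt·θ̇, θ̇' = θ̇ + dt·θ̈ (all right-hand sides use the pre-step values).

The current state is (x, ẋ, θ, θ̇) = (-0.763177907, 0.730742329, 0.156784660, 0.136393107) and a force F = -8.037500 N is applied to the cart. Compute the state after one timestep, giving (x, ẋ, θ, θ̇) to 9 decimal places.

sinθ=0.156143117, cosθ=0.987734442
temp = (F + m·l·θ̇²·sinθ)/(M+m) = (-8.037500 + 0.000872223)/1.258804 = -6.384336066
θ̈ = (g·sinθ − cosθ·temp)/(l·(4/3 − m·cos²θ/(M+m))) = 7.627371721
ẍ = temp − m·l·θ̈·cosθ/(M+m) = -8.181454234
Euler: x'=-0.763177907+0.045874·0.730742329=-0.729655833, ẋ'=0.730742329+0.045874·-8.181454234=0.355426297
       θ'=0.156784660+0.045874·0.136393107=0.163041557, θ̇'=0.136393107+0.045874·7.627371721=0.486291157

(-0.729655833, 0.355426297, 0.163041557, 0.486291157)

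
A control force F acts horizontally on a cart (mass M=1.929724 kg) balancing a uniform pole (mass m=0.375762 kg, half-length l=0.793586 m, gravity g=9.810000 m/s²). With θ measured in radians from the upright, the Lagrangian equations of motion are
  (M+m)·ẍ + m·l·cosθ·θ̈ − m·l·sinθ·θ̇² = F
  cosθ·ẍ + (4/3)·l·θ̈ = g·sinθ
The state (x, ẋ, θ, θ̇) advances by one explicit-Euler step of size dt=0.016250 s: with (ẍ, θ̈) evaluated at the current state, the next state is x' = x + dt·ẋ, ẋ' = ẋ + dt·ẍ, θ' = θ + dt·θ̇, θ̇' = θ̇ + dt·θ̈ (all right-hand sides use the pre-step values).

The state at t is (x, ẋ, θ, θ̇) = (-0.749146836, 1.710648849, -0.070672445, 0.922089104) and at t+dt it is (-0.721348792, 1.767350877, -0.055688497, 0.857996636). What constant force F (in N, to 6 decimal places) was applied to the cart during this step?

F = 6.889356 N

ẍ = (ẋ'−ẋ)/dt = (1.767350877−1.710648849)/0.016250 = 3.489356
θ̈ = (θ̇'−θ̇)/dt = (0.857996636−0.922089104)/0.016250 = -3.944152
sinθ=-0.070614, cosθ=0.997504
F = (M+m)·ẍ + m·l·cosθ·θ̈ − m·l·sinθ·θ̇² = 8.044660 + -1.173208 − -0.017904 = 6.889356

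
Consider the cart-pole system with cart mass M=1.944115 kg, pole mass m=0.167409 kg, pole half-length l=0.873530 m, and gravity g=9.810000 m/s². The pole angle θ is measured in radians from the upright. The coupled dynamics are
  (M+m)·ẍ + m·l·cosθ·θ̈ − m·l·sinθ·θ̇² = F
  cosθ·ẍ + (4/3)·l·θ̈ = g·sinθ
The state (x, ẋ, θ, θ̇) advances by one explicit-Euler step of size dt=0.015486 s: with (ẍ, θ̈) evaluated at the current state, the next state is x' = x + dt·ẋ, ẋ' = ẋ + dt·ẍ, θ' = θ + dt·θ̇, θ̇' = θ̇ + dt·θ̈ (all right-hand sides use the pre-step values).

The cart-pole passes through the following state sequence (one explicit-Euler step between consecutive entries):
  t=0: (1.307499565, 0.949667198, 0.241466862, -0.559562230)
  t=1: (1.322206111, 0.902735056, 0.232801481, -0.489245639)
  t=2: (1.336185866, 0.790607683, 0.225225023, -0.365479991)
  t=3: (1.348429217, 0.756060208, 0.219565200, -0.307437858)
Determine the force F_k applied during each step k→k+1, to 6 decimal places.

step 0→1:
  ẍ = (ẋ'−ẋ)/dt = (0.902735056−0.949667198)/0.015486 = -3.030617
  θ̈ = (θ̇'−θ̇)/dt = (-0.489245639−-0.559562230)/0.015486 = 4.540655
  sinθ=0.239127, cosθ=0.970988
  F = (M+m)·ẍ + m·l·cosθ·θ̈ − m·l·sinθ·θ̇² = -6.399222 + 0.644747 − 0.010949 = -5.765424
step 1→2:
  ẍ = (ẋ'−ẋ)/dt = (0.790607683−0.902735056)/0.015486 = -7.240564
  θ̈ = (θ̇'−θ̇)/dt = (-0.365479991−-0.489245639)/0.015486 = 7.992099
  sinθ=0.230704, cosθ=0.973024
  F = (M+m)·ẍ + m·l·cosθ·θ̈ − m·l·sinθ·θ̇² = -15.288624 + 1.137211 − 0.008075 = -14.159489
step 2→3:
  ẍ = (ẋ'−ẋ)/dt = (0.756060208−0.790607683)/0.015486 = -2.230884
  θ̈ = (θ̇'−θ̇)/dt = (-0.307437858−-0.365479991)/0.015486 = 3.748039
  sinθ=0.223326, cosθ=0.974744
  F = (M+m)·ẍ + m·l·cosθ·θ̈ − m·l·sinθ·θ̇² = -4.710566 + 0.534258 − 0.004362 = -4.180670

F_0 = -5.765424 N
F_1 = -14.159489 N
F_2 = -4.180670 N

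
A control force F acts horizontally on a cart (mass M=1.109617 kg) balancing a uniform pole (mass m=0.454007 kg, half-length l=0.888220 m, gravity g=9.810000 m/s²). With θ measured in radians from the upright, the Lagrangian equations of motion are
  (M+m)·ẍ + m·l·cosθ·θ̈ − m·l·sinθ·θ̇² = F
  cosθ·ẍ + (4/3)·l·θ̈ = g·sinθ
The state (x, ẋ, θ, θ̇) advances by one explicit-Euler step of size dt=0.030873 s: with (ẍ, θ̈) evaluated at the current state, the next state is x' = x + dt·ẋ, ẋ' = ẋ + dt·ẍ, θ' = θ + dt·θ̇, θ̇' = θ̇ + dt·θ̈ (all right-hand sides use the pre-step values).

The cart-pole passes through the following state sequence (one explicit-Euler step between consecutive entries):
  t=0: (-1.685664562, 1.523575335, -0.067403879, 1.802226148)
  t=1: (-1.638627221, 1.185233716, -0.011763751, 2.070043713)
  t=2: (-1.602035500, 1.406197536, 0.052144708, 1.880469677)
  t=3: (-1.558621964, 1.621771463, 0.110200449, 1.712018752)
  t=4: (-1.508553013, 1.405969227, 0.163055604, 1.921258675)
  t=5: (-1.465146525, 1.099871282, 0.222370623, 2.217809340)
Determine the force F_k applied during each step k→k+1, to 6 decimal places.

F_0 = -13.557515 N
F_1 = 8.735462 N
F_2 = 8.646555 N
F_3 = -8.343239 N
F_4 = -11.922454 N

step 0→1:
  ẍ = (ẋ'−ẋ)/dt = (1.185233716−1.523575335)/0.030873 = -10.959143
  θ̈ = (θ̇'−θ̇)/dt = (2.070043713−1.802226148)/0.030873 = 8.674815
  sinθ=-0.067353, cosθ=0.997729
  F = (M+m)·ẍ + m·l·cosθ·θ̈ − m·l·sinθ·θ̇² = -17.135979 + 3.490246 − -0.088218 = -13.557515
step 1→2:
  ẍ = (ẋ'−ẋ)/dt = (1.406197536−1.185233716)/0.030873 = 7.157187
  θ̈ = (θ̇'−θ̇)/dt = (1.880469677−2.070043713)/0.030873 = -6.140448
  sinθ=-0.011763, cosθ=0.999931
  F = (M+m)·ẍ + m·l·cosθ·θ̈ − m·l·sinθ·θ̇² = 11.191149 + -2.476014 − -0.020327 = 8.735462
step 2→3:
  ẍ = (ẋ'−ẋ)/dt = (1.621771463−1.406197536)/0.030873 = 6.982604
  θ̈ = (θ̇'−θ̇)/dt = (1.712018752−1.880469677)/0.030873 = -5.456254
  sinθ=0.052121, cosθ=0.998641
  F = (M+m)·ẍ + m·l·cosθ·θ̈ − m·l·sinθ·θ̇² = 10.918167 + -2.197288 − 0.074324 = 8.646555
step 3→4:
  ẍ = (ẋ'−ẋ)/dt = (1.405969227−1.621771463)/0.030873 = -6.989999
  θ̈ = (θ̇'−θ̇)/dt = (1.921258675−1.712018752)/0.030873 = 6.777441
  sinθ=0.109978, cosθ=0.993934
  F = (M+m)·ẍ + m·l·cosθ·θ̈ − m·l·sinθ·θ̇² = -10.929730 + 2.716479 − 0.129988 = -8.343239
step 4→5:
  ẍ = (ẋ'−ẋ)/dt = (1.099871282−1.405969227)/0.030873 = -9.914746
  θ̈ = (θ̇'−θ̇)/dt = (2.217809340−1.921258675)/0.030873 = 9.605502
  sinθ=0.162334, cosθ=0.986736
  F = (M+m)·ẍ + m·l·cosθ·θ̈ − m·l·sinθ·θ̇² = -15.502934 + 3.822118 − 0.241638 = -11.922454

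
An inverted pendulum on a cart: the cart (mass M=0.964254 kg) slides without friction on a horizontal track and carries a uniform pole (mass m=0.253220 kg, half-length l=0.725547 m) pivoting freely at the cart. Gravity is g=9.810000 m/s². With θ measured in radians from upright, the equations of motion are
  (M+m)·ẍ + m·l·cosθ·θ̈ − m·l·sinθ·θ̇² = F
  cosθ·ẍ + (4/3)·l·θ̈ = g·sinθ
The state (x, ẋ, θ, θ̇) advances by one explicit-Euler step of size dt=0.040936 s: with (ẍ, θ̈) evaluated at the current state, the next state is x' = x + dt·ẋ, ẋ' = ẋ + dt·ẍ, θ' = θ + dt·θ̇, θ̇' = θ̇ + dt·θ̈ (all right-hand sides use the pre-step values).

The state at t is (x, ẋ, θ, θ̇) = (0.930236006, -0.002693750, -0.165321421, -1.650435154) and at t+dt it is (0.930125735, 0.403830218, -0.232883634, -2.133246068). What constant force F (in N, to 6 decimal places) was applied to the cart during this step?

F = 10.035415 N

ẍ = (ẋ'−ẋ)/dt = (0.403830218−-0.002693750)/0.040936 = 9.930720
θ̈ = (θ̇'−θ̇)/dt = (-2.133246068−-1.650435154)/0.040936 = -11.794287
sinθ=-0.164569, cosθ=0.986366
F = (M+m)·ẍ + m·l·cosθ·θ̈ − m·l·sinθ·θ̇² = 12.090394 + -2.137338 − -0.082359 = 10.035415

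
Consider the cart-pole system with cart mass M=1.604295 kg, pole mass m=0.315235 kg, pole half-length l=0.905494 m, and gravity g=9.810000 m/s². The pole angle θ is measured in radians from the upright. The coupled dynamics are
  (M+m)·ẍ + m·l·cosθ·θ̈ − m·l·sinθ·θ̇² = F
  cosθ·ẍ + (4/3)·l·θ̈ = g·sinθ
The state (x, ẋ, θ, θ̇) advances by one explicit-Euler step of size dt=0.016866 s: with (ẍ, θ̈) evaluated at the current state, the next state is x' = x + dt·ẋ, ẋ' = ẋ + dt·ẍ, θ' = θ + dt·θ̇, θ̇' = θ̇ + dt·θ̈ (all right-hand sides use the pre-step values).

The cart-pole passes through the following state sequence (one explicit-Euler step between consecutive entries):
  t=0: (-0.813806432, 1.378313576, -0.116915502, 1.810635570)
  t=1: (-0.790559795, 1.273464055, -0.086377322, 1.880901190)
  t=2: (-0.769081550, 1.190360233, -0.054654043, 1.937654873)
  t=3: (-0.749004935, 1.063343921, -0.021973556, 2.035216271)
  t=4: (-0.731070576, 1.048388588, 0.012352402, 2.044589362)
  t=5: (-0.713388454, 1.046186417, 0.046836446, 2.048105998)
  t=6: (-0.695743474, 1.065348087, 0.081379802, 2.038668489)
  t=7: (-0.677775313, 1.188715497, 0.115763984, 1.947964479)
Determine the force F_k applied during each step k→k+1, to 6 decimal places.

F_0 = -10.642759 N
F_1 = -8.414050 N
F_2 = -12.748580 N
F_3 = -1.517504 N
F_4 = -0.205858 N
F_5 = 1.965195 N
F_6 = 12.414072 N

step 0→1:
  ẍ = (ẋ'−ẋ)/dt = (1.273464055−1.378313576)/0.016866 = -6.216621
  θ̈ = (θ̇'−θ̇)/dt = (1.880901190−1.810635570)/0.016866 = 4.166111
  sinθ=-0.116649, cosθ=0.993173
  F = (M+m)·ẍ + m·l·cosθ·θ̈ − m·l·sinθ·θ̇² = -11.932990 + 1.181070 − -0.109160 = -10.642759
step 1→2:
  ẍ = (ẋ'−ẋ)/dt = (1.190360233−1.273464055)/0.016866 = -4.927299
  θ̈ = (θ̇'−θ̇)/dt = (1.937654873−1.880901190)/0.016866 = 3.364976
  sinθ=-0.086270, cosθ=0.996272
  F = (M+m)·ẍ + m·l·cosθ·θ̈ − m·l·sinθ·θ̇² = -9.458098 + 0.956929 − -0.087119 = -8.414050
step 2→3:
  ẍ = (ẋ'−ẋ)/dt = (1.063343921−1.190360233)/0.016866 = -7.530909
  θ̈ = (θ̇'−θ̇)/dt = (2.035216271−1.937654873)/0.016866 = 5.784501
  sinθ=-0.054627, cosθ=0.998507
  F = (M+m)·ẍ + m·l·cosθ·θ̈ − m·l·sinθ·θ̇² = -14.455806 + 1.648682 − -0.058544 = -12.748580
step 3→4:
  ẍ = (ẋ'−ẋ)/dt = (1.048388588−1.063343921)/0.016866 = -0.886715
  θ̈ = (θ̇'−θ̇)/dt = (2.044589362−2.035216271)/0.016866 = 0.555739
  sinθ=-0.021972, cosθ=0.999759
  F = (M+m)·ẍ + m·l·cosθ·θ̈ − m·l·sinθ·θ̇² = -1.702076 + 0.158594 − -0.025978 = -1.517504
step 4→5:
  ẍ = (ẋ'−ẋ)/dt = (1.046186417−1.048388588)/0.016866 = -0.130569
  θ̈ = (θ̇'−θ̇)/dt = (2.048105998−2.044589362)/0.016866 = 0.208504
  sinθ=0.012352, cosθ=0.999924
  F = (M+m)·ẍ + m·l·cosθ·θ̈ − m·l·sinθ·θ̇² = -0.250631 + 0.059512 − 0.014739 = -0.205858
step 5→6:
  ẍ = (ẋ'−ẋ)/dt = (1.065348087−1.046186417)/0.016866 = 1.136112
  θ̈ = (θ̇'−θ̇)/dt = (2.038668489−2.048105998)/0.016866 = -0.559558
  sinθ=0.046819, cosθ=0.998903
  F = (M+m)·ẍ + m·l·cosθ·θ̈ − m·l·sinθ·θ̇² = 2.180802 + -0.159547 − 0.056060 = 1.965195
step 6→7:
  ẍ = (ẋ'−ẋ)/dt = (1.188715497−1.065348087)/0.016866 = 7.314562
  θ̈ = (θ̇'−θ̇)/dt = (1.947964479−2.038668489)/0.016866 = -5.377921
  sinθ=0.081290, cosθ=0.996690
  F = (M+m)·ẍ + m·l·cosθ·θ̈ − m·l·sinθ·θ̇² = 14.040522 + -1.530012 − 0.096438 = 12.414072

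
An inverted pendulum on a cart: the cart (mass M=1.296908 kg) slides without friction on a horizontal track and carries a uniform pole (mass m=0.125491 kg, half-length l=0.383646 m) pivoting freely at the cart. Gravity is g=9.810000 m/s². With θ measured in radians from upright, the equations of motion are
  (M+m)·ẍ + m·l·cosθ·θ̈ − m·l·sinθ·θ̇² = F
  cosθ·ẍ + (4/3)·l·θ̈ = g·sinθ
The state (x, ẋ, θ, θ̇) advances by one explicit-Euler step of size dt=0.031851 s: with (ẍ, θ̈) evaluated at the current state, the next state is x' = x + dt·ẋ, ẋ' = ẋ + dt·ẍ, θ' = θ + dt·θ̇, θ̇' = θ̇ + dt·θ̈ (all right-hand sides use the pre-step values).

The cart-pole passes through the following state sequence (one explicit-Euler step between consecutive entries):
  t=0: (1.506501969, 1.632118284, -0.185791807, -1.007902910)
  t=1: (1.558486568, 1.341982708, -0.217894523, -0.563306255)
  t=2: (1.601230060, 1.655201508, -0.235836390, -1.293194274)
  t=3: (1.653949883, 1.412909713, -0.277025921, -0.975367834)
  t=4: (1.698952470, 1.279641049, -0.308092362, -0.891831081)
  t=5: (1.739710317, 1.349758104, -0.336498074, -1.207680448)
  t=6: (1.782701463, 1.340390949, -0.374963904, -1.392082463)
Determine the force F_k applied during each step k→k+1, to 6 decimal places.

F_0 = -12.287352 N
F_1 = 12.913829 N
F_2 = -10.334322 N
F_3 = -5.817518 N
F_4 = 2.687953 N
F_5 = -0.658232 N

step 0→1:
  ẍ = (ẋ'−ẋ)/dt = (1.341982708−1.632118284)/0.031851 = -9.109151
  θ̈ = (θ̇'−θ̇)/dt = (-0.563306255−-1.007902910)/0.031851 = 13.958640
  sinθ=-0.184725, cosθ=0.982790
  F = (M+m)·ẍ + m·l·cosθ·θ̈ − m·l·sinθ·θ̇² = -12.956848 + 0.660461 − -0.009035 = -12.287352
step 1→2:
  ẍ = (ẋ'−ẋ)/dt = (1.655201508−1.341982708)/0.031851 = 9.833876
  θ̈ = (θ̇'−θ̇)/dt = (-1.293194274−-0.563306255)/0.031851 = -22.915702
  sinθ=-0.216174, cosθ=0.976355
  F = (M+m)·ẍ + m·l·cosθ·θ̈ − m·l·sinθ·θ̇² = 13.987696 + -1.077170 − -0.003302 = 12.913829
step 2→3:
  ẍ = (ẋ'−ẋ)/dt = (1.412909713−1.655201508)/0.031851 = -7.607039
  θ̈ = (θ̇'−θ̇)/dt = (-0.975367834−-1.293194274)/0.031851 = 9.978539
  sinθ=-0.233656, cosθ=0.972319
  F = (M+m)·ẍ + m·l·cosθ·θ̈ − m·l·sinθ·θ̇² = -10.820244 + 0.467110 − -0.018813 = -10.334322
step 3→4:
  ẍ = (ẋ'−ẋ)/dt = (1.279641049−1.412909713)/0.031851 = -4.184128
  θ̈ = (θ̇'−θ̇)/dt = (-0.891831081−-0.975367834)/0.031851 = 2.622736
  sinθ=-0.273496, cosθ=0.961873
  F = (M+m)·ẍ + m·l·cosθ·θ̈ − m·l·sinθ·θ̇² = -5.951500 + 0.121455 − -0.012527 = -5.817518
step 4→5:
  ẍ = (ẋ'−ẋ)/dt = (1.349758104−1.279641049)/0.031851 = 2.201408
  θ̈ = (θ̇'−θ̇)/dt = (-1.207680448−-0.891831081)/0.031851 = -9.916466
  sinθ=-0.303241, cosθ=0.952914
  F = (M+m)·ẍ + m·l·cosθ·θ̈ − m·l·sinθ·θ̇² = 3.131281 + -0.454940 − -0.011612 = 2.687953
step 5→6:
  ẍ = (ẋ'−ẋ)/dt = (1.340390949−1.349758104)/0.031851 = -0.294093
  θ̈ = (θ̇'−θ̇)/dt = (-1.392082463−-1.207680448)/0.031851 = -5.789520
  sinθ=-0.330184, cosθ=0.943917
  F = (M+m)·ẍ + m·l·cosθ·θ̈ − m·l·sinθ·θ̇² = -0.418318 + -0.263099 − -0.023185 = -0.658232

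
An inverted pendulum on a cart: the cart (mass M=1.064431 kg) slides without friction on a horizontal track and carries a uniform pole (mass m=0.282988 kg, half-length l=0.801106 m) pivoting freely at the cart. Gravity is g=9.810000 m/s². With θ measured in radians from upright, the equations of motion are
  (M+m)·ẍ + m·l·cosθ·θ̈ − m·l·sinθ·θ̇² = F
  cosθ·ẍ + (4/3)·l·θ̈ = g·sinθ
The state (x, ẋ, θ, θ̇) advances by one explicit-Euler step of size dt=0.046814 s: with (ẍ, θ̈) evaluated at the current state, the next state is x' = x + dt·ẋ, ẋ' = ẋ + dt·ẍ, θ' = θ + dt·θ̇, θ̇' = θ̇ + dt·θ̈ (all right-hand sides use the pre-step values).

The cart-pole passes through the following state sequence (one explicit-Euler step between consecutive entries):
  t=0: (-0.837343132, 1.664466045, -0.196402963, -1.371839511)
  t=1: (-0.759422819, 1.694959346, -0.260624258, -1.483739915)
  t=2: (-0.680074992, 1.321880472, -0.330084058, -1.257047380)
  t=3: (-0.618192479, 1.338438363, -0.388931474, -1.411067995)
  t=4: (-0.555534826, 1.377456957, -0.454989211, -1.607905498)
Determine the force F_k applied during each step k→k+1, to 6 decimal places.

step 0→1:
  ẍ = (ẋ'−ẋ)/dt = (1.694959346−1.664466045)/0.046814 = 0.651371
  θ̈ = (θ̇'−θ̇)/dt = (-1.483739915−-1.371839511)/0.046814 = -2.390319
  sinθ=-0.195143, cosθ=0.980775
  F = (M+m)·ẍ + m·l·cosθ·θ̈ − m·l·sinθ·θ̇² = 0.877670 + -0.531475 − -0.083256 = 0.429451
step 1→2:
  ẍ = (ẋ'−ẋ)/dt = (1.321880472−1.694959346)/0.046814 = -7.969387
  θ̈ = (θ̇'−θ̇)/dt = (-1.257047380−-1.483739915)/0.046814 = 4.842409
  sinθ=-0.257684, cosθ=0.966229
  F = (M+m)·ẍ + m·l·cosθ·θ̈ − m·l·sinθ·θ̇² = -10.738103 + 1.060717 − -0.128606 = -9.548780
step 2→3:
  ẍ = (ẋ'−ẋ)/dt = (1.338438363−1.321880472)/0.046814 = 0.353695
  θ̈ = (θ̇'−θ̇)/dt = (-1.411067995−-1.257047380)/0.046814 = -3.290055
  sinθ=-0.324123, cosθ=0.946015
  F = (M+m)·ẍ + m·l·cosθ·θ̈ − m·l·sinθ·θ̇² = 0.476576 + -0.705601 − -0.116110 = -0.112915
step 3→4:
  ẍ = (ẋ'−ẋ)/dt = (1.377456957−1.338438363)/0.046814 = 0.833481
  θ̈ = (θ̇'−θ̇)/dt = (-1.607905498−-1.411067995)/0.046814 = -4.204672
  sinθ=-0.379200, cosθ=0.925315
  F = (M+m)·ẍ + m·l·cosθ·θ̈ − m·l·sinθ·θ̇² = 1.123049 + -0.882022 − -0.171168 = 0.412194

F_0 = 0.429451 N
F_1 = -9.548780 N
F_2 = -0.112915 N
F_3 = 0.412194 N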